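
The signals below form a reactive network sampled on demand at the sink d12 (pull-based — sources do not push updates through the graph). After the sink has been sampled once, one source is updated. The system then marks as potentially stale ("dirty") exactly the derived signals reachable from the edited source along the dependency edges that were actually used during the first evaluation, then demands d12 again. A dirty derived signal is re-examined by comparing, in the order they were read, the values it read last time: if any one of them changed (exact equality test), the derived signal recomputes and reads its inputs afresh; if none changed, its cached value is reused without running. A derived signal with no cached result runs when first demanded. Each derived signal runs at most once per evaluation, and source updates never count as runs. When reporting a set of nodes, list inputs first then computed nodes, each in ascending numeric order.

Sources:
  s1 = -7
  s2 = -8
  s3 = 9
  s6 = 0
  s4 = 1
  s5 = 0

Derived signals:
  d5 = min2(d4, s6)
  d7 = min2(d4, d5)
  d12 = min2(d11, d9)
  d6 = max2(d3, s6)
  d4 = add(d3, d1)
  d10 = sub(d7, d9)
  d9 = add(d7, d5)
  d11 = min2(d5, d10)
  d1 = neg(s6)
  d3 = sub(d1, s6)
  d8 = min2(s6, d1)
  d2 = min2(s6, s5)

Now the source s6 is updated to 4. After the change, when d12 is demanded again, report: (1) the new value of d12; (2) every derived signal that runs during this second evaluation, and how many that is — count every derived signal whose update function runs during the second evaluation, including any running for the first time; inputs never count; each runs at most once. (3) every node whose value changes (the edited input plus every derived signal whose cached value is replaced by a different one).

d12 now evaluates to -24.
Run set: d1, d3, d4, d5, d7, d9, d10, d11, d12 (9 run).
Changed values: s6, d1, d3, d4, d5, d7, d9, d10, d11, d12.

Initial pass — values computed on the first demand:
  d1 = neg(0) = 0
  d3 = sub(0, 0) = 0
  d4 = add(0, 0) = 0
  d5 = min2(0, 0) = 0
  d7 = min2(0, 0) = 0
  d9 = add(0, 0) = 0
  d10 = sub(0, 0) = 0
  d11 = min2(0, 0) = 0
  d12 = min2(0, 0) = 0

Second demand — change propagation:
  d1: re-runs because s6 0->4; new result -4.
  d3: re-runs because d1 0->-4; s6 0->4; new result -8.
  d4: re-runs because d3 0->-8; d1 0->-4; new result -12.
  d5: re-runs because d4 0->-12; s6 0->4; new result -12.
  d7: re-runs because d4 0->-12; d5 0->-12; new result -12.
  d9: re-runs because d7 0->-12; d5 0->-12; new result -24.
  d10: re-runs because d7 0->-12; d9 0->-24; new result 12.
  d11: re-runs because d5 0->-12; d10 0->12; new result -12.
  d12: re-runs because d11 0->-12; d9 0->-24; new result -24.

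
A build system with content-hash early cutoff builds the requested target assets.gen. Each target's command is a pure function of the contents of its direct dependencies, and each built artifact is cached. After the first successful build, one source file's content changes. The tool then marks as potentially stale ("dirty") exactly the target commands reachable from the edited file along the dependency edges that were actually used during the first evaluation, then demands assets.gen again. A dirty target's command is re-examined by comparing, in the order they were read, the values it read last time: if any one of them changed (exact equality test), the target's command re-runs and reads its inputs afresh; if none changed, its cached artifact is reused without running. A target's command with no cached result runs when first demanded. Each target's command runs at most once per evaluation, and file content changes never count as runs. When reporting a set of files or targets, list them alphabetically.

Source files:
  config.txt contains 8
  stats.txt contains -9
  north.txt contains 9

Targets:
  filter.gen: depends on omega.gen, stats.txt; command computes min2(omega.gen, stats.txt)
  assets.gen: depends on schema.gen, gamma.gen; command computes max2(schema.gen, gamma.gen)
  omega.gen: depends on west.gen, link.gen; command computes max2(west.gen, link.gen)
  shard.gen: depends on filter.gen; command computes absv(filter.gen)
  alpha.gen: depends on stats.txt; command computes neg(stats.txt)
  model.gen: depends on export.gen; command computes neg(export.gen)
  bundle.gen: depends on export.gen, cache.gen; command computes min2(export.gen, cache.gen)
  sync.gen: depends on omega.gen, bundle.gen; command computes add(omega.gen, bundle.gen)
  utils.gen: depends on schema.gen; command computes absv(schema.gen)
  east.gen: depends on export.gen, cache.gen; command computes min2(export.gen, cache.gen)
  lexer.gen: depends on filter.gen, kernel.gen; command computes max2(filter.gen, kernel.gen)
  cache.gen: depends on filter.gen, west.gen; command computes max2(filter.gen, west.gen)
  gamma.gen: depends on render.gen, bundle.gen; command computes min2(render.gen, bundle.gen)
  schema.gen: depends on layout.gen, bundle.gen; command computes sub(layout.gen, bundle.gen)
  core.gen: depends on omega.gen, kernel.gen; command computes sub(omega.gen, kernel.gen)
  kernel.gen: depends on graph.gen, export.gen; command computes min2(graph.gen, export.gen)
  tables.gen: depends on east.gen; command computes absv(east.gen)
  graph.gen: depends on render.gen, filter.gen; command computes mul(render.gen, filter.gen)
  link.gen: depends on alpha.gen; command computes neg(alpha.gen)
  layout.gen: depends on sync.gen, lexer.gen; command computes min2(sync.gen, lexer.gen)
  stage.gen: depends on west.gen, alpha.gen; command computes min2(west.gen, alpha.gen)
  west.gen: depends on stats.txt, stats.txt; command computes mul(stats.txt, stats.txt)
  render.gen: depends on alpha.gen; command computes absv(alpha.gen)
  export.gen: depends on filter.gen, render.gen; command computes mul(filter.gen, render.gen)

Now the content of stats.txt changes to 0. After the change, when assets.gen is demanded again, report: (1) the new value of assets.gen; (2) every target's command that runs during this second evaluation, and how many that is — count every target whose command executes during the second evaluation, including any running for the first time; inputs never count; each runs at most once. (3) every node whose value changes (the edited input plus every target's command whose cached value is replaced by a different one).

First evaluation (everything demanded from the output):
  alpha.gen = neg(-9) = 9
  link.gen = neg(9) = -9
  render.gen = absv(9) = 9
  west.gen = mul(-9, -9) = 81
  omega.gen = max2(81, -9) = 81
  filter.gen = min2(81, -9) = -9
  cache.gen = max2(-9, 81) = 81
  export.gen = mul(-9, 9) = -81
  bundle.gen = min2(-81, 81) = -81
  gamma.gen = min2(9, -81) = -81
  graph.gen = mul(9, -9) = -81
  kernel.gen = min2(-81, -81) = -81
  lexer.gen = max2(-9, -81) = -9
  sync.gen = add(81, -81) = 0
  layout.gen = min2(0, -9) = -9
  schema.gen = sub(-9, -81) = 72
  assets.gen = max2(72, -81) = 72

Propagation after the edit:
  alpha.gen: runs — stats.txt -9->0; result 0.
  link.gen: runs — alpha.gen 9->0; result 0.
  render.gen: runs — alpha.gen 9->0; result 0.
  west.gen: runs — stats.txt -9->0; stats.txt -9->0; result 0.
  omega.gen: runs — west.gen 81->0; link.gen -9->0; result 0.
  filter.gen: runs — omega.gen 81->0; stats.txt -9->0; result 0.
  cache.gen: runs — filter.gen -9->0; west.gen 81->0; result 0.
  export.gen: runs — filter.gen -9->0; render.gen 9->0; result 0.
  bundle.gen: runs — export.gen -81->0; cache.gen 81->0; result 0.
  gamma.gen: runs — render.gen 9->0; bundle.gen -81->0; result 0.
  graph.gen: runs — render.gen 9->0; filter.gen -9->0; result 0.
  kernel.gen: runs — graph.gen -81->0; export.gen -81->0; result 0.
  lexer.gen: runs — filter.gen -9->0; kernel.gen -81->0; result 0.
  sync.gen: runs — omega.gen 81->0; bundle.gen -81->0; result 0 (same value as before).
  layout.gen: runs — lexer.gen -9->0; result 0.
  schema.gen: runs — layout.gen -9->0; bundle.gen -81->0; result 0.
  assets.gen: runs — schema.gen 72->0; gamma.gen -81->0; result 0.

New value of assets.gen: 0.
Target commands that run: alpha.gen, assets.gen, bundle.gen, cache.gen, export.gen, filter.gen, gamma.gen, graph.gen, kernel.gen, layout.gen, lexer.gen, link.gen, omega.gen, render.gen, schema.gen, sync.gen, west.gen — 17 in total.
Values that change: alpha.gen, assets.gen, bundle.gen, cache.gen, export.gen, filter.gen, gamma.gen, graph.gen, kernel.gen, layout.gen, lexer.gen, link.gen, omega.gen, render.gen, schema.gen, stats.txt, west.gen.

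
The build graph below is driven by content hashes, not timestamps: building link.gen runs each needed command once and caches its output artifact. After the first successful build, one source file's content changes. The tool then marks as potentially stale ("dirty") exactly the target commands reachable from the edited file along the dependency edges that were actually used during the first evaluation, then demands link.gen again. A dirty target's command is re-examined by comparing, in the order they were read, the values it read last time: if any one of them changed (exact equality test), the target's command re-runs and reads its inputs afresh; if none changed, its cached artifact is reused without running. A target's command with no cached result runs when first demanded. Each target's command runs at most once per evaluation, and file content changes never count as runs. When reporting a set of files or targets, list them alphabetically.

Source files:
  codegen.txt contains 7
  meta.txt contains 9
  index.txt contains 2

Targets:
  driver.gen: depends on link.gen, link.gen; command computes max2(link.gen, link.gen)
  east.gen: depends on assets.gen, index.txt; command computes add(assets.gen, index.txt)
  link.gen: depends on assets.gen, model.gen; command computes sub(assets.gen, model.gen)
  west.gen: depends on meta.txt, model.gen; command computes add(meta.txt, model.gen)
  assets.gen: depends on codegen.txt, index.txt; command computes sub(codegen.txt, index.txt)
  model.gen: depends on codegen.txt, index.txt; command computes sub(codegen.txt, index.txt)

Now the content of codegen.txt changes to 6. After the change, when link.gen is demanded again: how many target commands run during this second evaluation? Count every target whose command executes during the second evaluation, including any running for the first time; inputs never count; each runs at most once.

Initial pass — values computed on the first demand:
  assets.gen = sub(7, 2) = 5
  model.gen = sub(7, 2) = 5
  link.gen = sub(5, 5) = 0

Second demand — change propagation:
  assets.gen: re-runs because codegen.txt 7->6; new result 4.
  model.gen: re-runs because codegen.txt 7->6; new result 4.
  link.gen: re-runs because assets.gen 5->4; model.gen 5->4; new result 0 (unchanged).

Run set: assets.gen, link.gen, model.gen (3 run).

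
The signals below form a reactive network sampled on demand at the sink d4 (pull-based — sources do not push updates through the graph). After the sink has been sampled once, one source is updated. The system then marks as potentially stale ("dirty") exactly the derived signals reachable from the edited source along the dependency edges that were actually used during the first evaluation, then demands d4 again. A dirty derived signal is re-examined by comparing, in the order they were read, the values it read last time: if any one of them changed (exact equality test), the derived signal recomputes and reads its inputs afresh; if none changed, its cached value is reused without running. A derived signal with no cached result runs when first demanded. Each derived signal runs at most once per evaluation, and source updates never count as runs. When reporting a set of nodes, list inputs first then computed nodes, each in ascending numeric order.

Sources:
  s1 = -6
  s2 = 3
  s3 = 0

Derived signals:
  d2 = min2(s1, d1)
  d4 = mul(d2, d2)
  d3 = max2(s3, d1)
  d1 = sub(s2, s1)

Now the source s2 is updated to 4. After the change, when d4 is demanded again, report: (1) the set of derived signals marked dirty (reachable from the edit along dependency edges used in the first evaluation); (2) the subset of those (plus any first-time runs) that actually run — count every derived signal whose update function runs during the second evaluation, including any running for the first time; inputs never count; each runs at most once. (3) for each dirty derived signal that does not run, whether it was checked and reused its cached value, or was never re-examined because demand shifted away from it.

Dirty set: d1, d2, d4.
Run set: d1, d2 (2 run).
Re-examined without running (cache reused): d4.
The important point: d2 recomputes to an identical value, and the output ends up unchanged.

Initial pass — values computed on the first demand:
  d1 = sub(3, -6) = 9
  d2 = min2(-6, 9) = -6
  d4 = mul(-6, -6) = 36

Second demand — change propagation:
  d1: re-runs because s2 3->4; new result 10.
  d2: re-runs because d1 9->10; new result -6 (unchanged).
  d4: re-examined; everything it read last time is the same (d2 unchanged, d2 unchanged) — cache 36 kept, no run.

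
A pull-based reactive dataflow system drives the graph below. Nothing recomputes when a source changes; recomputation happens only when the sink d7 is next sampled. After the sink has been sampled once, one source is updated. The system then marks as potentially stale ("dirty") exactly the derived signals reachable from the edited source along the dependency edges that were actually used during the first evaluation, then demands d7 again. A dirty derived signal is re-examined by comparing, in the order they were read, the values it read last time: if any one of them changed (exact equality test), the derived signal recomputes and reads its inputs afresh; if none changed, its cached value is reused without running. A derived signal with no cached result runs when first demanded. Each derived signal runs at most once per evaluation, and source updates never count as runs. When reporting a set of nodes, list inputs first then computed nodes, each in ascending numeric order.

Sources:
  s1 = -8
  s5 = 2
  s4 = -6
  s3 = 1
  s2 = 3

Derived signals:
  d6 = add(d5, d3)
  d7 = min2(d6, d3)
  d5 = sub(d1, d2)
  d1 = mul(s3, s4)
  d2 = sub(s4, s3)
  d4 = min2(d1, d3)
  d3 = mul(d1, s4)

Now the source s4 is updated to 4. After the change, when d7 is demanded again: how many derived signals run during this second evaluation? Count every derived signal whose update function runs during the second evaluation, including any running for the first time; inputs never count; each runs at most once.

Derived signals that run: d1, d2, d3, d5, d6, d7 — 6 in total.

First evaluation (everything demanded from the output):
  d1 = mul(1, -6) = -6
  d2 = sub(-6, 1) = -7
  d3 = mul(-6, -6) = 36
  d5 = sub(-6, -7) = 1
  d6 = add(1, 36) = 37
  d7 = min2(37, 36) = 36

Propagation after the edit:
  d1: runs — s4 -6->4; result 4.
  d2: runs — s4 -6->4; result 3.
  d3: runs — d1 -6->4; s4 -6->4; result 16.
  d5: runs — d1 -6->4; d2 -7->3; result 1 (same value as before).
  d6: runs — d3 36->16; result 17.
  d7: runs — d6 37->17; d3 36->16; result 16.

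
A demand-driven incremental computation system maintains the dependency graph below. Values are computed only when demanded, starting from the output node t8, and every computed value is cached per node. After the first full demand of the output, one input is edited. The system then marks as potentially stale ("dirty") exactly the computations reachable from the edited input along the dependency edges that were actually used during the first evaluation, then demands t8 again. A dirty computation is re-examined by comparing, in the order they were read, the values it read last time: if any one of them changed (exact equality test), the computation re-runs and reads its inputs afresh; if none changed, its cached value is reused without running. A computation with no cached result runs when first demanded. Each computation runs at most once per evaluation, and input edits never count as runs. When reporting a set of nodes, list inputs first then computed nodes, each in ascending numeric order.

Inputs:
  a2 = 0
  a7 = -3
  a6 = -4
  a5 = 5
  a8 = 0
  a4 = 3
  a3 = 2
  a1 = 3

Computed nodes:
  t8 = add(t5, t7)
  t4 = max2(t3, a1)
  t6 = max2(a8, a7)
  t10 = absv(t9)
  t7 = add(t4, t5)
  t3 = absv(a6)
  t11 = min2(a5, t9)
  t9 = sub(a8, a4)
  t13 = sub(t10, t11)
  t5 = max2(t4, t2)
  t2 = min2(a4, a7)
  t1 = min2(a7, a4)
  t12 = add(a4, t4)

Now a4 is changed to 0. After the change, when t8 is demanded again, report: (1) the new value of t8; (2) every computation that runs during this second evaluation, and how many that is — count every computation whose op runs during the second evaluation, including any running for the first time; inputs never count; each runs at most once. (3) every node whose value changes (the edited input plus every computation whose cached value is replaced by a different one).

New value of t8: 12.
Computations that run: t2 — 1 in total.
Values that change: a4.
Key observation: the change is absorbed at t2 — it re-runs but produces the same value, and the output's value is unchanged.

First evaluation (everything demanded from the output):
  t2 = min2(3, -3) = -3
  t3 = absv(-4) = 4
  t4 = max2(4, 3) = 4
  t5 = max2(4, -3) = 4
  t7 = add(4, 4) = 8
  t8 = add(4, 8) = 12

Propagation after the edit:
  t2: runs — a4 3->0; result -3 (same value as before).
  t5: checked — values it read are unchanged (t4 unchanged, t2 unchanged); reused cached 4 without running.
  t7: checked — values it read are unchanged (t4 unchanged, t5 unchanged); reused cached 8 without running.
  t8: checked — values it read are unchanged (t5 unchanged, t7 unchanged); reused cached 12 without running.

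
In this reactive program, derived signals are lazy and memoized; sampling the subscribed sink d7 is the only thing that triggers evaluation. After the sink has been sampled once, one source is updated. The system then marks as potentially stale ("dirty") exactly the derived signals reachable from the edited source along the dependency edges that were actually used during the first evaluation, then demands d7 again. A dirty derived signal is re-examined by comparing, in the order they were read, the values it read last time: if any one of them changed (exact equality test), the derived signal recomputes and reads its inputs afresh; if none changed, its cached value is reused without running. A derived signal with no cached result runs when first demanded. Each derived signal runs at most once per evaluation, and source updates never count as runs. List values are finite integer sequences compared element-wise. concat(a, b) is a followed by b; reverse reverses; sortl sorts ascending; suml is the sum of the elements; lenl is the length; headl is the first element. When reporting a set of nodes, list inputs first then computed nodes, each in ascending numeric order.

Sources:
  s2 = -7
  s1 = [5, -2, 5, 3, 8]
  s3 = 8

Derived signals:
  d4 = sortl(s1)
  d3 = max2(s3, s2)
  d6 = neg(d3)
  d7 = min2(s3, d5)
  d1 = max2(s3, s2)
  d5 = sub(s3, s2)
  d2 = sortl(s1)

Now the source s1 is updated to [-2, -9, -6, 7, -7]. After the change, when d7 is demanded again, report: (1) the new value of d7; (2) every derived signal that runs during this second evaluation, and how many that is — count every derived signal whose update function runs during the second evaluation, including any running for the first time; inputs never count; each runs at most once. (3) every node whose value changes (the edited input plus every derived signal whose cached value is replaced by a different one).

First demand of the output computes:
  d5 = sub(8, -7) = 15
  d7 = min2(8, 15) = 8

After the edit, cleaning proceeds:
  s1 only reaches undemanded nodes; the second demand re-runs nothing.

Note the shortcut — s1 feeds only undemanded nodes, so no recomputation happens.

Demanding d7 again yields 8.
0 derived signals run: none.
The nodes whose values change: s1.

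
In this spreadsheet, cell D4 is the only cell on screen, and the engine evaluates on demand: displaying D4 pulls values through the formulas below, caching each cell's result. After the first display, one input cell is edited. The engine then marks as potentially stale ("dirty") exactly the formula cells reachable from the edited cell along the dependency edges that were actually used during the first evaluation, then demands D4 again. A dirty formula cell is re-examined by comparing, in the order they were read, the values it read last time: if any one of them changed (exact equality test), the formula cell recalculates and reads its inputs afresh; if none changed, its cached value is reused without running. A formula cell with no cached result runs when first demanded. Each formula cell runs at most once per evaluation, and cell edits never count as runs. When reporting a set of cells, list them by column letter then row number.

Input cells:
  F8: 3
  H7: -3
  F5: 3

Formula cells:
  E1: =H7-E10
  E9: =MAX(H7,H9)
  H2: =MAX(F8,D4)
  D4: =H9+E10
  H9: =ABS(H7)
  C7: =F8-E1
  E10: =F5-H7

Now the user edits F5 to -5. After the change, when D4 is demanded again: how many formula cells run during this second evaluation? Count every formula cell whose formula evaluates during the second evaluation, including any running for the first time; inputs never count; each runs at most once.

Initial pass — values computed on the first demand:
  E10 = 3 - -3 = 6
  H9 = ABS(-3) = 3
  D4 = 3 + 6 = 9

Second demand — change propagation:
  E10: re-runs because F5 3->-5; new result -2.
  D4: re-runs because E10 6->-2; new result 1.

Run set: D4, E10 (2 run).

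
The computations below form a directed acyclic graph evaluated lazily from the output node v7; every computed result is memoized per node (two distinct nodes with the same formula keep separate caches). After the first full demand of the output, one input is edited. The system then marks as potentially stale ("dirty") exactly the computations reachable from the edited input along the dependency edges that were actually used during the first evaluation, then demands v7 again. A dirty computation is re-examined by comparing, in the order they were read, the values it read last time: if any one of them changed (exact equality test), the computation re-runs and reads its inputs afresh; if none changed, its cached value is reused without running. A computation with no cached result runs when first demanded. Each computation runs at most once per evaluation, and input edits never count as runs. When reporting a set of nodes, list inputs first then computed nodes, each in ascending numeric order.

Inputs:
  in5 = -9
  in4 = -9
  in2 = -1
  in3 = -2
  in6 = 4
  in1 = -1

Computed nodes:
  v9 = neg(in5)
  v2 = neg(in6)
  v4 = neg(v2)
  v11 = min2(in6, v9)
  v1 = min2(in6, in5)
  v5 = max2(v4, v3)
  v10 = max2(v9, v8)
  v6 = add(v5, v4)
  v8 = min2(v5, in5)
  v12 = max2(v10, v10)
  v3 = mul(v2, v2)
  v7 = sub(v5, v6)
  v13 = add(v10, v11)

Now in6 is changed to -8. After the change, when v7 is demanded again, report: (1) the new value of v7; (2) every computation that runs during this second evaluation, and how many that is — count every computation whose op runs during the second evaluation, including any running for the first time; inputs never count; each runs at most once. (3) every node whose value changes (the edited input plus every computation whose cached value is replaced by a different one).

Demanding v7 again yields 8.
6 computations run: v2, v3, v4, v5, v6, v7.
The nodes whose values change: in6, v2, v3, v4, v5, v6, v7.

First demand of the output computes:
  v2 = neg(4) = -4
  v3 = mul(-4, -4) = 16
  v4 = neg(-4) = 4
  v5 = max2(4, 16) = 16
  v6 = add(16, 4) = 20
  v7 = sub(16, 20) = -4

After the edit, cleaning proceeds:
  v2: a read changed (in6 4->-8) — executes, giving 8.
  v3: a read changed (v2 -4->8; v2 -4->8) — executes, giving 64.
  v4: a read changed (v2 -4->8) — executes, giving -8.
  v5: a read changed (v4 4->-8; v3 16->64) — executes, giving 64.
  v6: a read changed (v5 16->64; v4 4->-8) — executes, giving 56.
  v7: a read changed (v5 16->64; v6 20->56) — executes, giving 8.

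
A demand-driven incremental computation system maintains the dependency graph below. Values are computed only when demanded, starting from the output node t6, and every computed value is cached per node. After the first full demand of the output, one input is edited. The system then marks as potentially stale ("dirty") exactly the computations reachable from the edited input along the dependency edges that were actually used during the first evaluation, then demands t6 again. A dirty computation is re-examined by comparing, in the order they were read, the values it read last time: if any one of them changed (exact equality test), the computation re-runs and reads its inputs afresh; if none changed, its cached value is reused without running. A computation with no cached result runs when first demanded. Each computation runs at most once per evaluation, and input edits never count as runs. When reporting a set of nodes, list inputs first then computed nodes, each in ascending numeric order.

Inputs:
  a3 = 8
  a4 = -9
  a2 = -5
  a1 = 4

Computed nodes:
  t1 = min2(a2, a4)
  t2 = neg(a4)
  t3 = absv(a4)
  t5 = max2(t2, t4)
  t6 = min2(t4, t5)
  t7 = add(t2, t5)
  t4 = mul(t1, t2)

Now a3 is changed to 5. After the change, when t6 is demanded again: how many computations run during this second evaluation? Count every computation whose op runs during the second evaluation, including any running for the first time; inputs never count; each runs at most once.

First evaluation (everything demanded from the output):
  t1 = min2(-5, -9) = -9
  t2 = neg(-9) = 9
  t4 = mul(-9, 9) = -81
  t5 = max2(9, -81) = 9
  t6 = min2(-81, 9) = -81

Propagation after the edit:
  a3 feeds no computation that the output demands — nothing is marked dirty and nothing runs.

Key observation: a3 is never demanded by the output, so the edit triggers no recomputation at all.

Computations that run: none — 0 in total.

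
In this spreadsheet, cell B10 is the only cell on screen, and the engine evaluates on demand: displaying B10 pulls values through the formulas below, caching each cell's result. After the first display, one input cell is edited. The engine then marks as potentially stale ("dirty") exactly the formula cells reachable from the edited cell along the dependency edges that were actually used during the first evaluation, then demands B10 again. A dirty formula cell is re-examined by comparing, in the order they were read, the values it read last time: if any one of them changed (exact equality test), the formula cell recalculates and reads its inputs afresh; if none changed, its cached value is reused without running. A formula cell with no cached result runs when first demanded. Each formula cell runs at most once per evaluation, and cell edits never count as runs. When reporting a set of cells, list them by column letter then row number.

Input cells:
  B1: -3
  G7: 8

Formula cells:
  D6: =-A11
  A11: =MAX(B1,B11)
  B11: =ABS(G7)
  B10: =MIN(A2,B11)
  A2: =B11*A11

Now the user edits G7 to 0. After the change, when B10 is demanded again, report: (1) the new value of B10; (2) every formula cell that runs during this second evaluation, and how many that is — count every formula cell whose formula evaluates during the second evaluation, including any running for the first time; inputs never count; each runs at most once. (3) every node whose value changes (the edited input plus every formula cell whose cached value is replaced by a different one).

Initial pass — values computed on the first demand:
  B11 = ABS(8) = 8
  A11 = MAX(-3, 8) = 8
  A2 = 8 * 8 = 64
  B10 = MIN(64, 8) = 8

Second demand — change propagation:
  B11: re-runs because G7 8->0; new result 0.
  A11: re-runs because B11 8->0; new result 0.
  A2: re-runs because B11 8->0; A11 8->0; new result 0.
  B10: re-runs because A2 64->0; B11 8->0; new result 0.

B10 now evaluates to 0.
Run set: A2, A11, B10, B11 (4 run).
Changed values: A2, A11, B10, B11, G7.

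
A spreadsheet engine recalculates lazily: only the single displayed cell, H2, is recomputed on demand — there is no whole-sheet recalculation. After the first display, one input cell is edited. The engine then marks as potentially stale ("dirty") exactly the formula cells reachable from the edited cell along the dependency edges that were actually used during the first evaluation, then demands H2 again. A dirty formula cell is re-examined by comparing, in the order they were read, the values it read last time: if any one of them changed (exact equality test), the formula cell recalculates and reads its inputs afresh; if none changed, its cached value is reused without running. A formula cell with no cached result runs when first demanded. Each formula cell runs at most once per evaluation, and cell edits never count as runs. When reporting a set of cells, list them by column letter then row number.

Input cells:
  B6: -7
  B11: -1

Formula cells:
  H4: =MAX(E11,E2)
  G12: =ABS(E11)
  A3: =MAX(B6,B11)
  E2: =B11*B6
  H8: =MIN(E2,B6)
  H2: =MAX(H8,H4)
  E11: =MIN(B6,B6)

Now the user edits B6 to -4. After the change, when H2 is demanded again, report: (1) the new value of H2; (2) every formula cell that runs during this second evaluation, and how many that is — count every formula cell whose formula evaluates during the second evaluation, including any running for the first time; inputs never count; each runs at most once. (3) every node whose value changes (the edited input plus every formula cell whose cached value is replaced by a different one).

New value of H2: 4.
Formula cells that run: E2, E11, H2, H4, H8 — 5 in total.
Values that change: B6, E2, E11, H2, H4, H8.

First evaluation (everything demanded from the output):
  E2 = -1 * -7 = 7
  E11 = MIN(-7, -7) = -7
  H4 = MAX(-7, 7) = 7
  H8 = MIN(7, -7) = -7
  H2 = MAX(-7, 7) = 7

Propagation after the edit:
  E2: runs — B6 -7->-4; result 4.
  E11: runs — B6 -7->-4; B6 -7->-4; result -4.
  H4: runs — E11 -7->-4; E2 7->4; result 4.
  H8: runs — E2 7->4; B6 -7->-4; result -4.
  H2: runs — H8 -7->-4; H4 7->4; result 4.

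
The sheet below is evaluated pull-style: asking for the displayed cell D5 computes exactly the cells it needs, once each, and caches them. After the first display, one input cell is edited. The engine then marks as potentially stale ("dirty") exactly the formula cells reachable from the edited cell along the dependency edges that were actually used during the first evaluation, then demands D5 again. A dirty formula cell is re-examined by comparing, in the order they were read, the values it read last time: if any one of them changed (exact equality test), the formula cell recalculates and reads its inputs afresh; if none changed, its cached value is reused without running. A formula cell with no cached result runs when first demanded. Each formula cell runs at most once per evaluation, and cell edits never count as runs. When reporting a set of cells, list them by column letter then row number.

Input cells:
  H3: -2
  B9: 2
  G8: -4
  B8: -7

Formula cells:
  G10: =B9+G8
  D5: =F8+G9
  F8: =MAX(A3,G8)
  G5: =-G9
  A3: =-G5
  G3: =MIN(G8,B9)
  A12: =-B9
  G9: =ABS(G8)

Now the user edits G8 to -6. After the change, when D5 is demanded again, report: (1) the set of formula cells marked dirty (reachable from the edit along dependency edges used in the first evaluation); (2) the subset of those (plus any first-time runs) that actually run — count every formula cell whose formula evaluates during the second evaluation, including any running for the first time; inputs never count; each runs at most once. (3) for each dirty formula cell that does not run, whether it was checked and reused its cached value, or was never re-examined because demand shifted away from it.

First demand of the output computes:
  G9 = ABS(-4) = 4
  G5 = -(4) = -4
  A3 = -(-4) = 4
  F8 = MAX(4, -4) = 4
  D5 = 4 + 4 = 8

After the edit, cleaning proceeds:
  G9: a read changed (G8 -4->-6) — executes, giving 6.
  G5: a read changed (G9 4->6) — executes, giving -6.
  A3: a read changed (G5 -4->-6) — executes, giving 6.
  F8: a read changed (A3 4->6; G8 -4->-6) — executes, giving 6.
  D5: a read changed (F8 4->6; G9 4->6) — executes, giving 12.

The edit dirties: A3, D5, F8, G5, G9.
5 formula cells run: A3, D5, F8, G5, G9.
No dirty formula cell escaped a run.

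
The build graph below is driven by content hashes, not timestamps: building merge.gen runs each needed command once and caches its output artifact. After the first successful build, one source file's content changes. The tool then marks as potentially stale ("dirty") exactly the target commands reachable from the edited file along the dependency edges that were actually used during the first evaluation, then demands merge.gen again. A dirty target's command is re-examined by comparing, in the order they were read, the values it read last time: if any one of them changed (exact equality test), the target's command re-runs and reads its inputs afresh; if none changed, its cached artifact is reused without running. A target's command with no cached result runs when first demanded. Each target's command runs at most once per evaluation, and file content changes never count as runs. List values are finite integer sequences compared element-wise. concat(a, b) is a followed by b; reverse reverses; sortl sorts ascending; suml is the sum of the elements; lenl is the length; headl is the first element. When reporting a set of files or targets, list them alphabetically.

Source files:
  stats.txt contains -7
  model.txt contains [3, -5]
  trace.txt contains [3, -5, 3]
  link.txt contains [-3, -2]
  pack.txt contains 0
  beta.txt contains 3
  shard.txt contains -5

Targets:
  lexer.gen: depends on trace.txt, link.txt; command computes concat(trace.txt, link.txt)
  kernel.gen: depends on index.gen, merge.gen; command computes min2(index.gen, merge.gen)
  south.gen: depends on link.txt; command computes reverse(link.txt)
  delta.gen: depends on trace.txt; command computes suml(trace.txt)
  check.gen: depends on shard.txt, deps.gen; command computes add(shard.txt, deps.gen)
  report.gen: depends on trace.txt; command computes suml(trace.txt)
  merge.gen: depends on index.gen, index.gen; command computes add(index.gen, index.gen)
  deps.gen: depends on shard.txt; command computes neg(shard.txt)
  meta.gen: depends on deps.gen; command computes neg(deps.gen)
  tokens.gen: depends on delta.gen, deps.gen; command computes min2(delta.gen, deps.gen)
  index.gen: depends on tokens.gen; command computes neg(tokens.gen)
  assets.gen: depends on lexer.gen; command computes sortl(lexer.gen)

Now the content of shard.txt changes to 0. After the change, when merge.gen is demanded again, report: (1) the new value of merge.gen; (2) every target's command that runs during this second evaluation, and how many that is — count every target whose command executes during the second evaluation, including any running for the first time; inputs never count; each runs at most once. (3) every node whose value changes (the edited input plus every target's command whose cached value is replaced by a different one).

Initial pass — values computed on the first demand:
  delta.gen = suml([3, -5, 3]) = 1
  deps.gen = neg(-5) = 5
  tokens.gen = min2(1, 5) = 1
  index.gen = neg(1) = -1
  merge.gen = add(-1, -1) = -2

Second demand — change propagation:
  deps.gen: re-runs because shard.txt -5->0; new result 0.
  tokens.gen: re-runs because deps.gen 5->0; new result 0.
  index.gen: re-runs because tokens.gen 1->0; new result 0.
  merge.gen: re-runs because index.gen -1->0; index.gen -1->0; new result 0.

merge.gen now evaluates to 0.
Run set: deps.gen, index.gen, merge.gen, tokens.gen (4 run).
Changed values: deps.gen, index.gen, merge.gen, shard.txt, tokens.gen.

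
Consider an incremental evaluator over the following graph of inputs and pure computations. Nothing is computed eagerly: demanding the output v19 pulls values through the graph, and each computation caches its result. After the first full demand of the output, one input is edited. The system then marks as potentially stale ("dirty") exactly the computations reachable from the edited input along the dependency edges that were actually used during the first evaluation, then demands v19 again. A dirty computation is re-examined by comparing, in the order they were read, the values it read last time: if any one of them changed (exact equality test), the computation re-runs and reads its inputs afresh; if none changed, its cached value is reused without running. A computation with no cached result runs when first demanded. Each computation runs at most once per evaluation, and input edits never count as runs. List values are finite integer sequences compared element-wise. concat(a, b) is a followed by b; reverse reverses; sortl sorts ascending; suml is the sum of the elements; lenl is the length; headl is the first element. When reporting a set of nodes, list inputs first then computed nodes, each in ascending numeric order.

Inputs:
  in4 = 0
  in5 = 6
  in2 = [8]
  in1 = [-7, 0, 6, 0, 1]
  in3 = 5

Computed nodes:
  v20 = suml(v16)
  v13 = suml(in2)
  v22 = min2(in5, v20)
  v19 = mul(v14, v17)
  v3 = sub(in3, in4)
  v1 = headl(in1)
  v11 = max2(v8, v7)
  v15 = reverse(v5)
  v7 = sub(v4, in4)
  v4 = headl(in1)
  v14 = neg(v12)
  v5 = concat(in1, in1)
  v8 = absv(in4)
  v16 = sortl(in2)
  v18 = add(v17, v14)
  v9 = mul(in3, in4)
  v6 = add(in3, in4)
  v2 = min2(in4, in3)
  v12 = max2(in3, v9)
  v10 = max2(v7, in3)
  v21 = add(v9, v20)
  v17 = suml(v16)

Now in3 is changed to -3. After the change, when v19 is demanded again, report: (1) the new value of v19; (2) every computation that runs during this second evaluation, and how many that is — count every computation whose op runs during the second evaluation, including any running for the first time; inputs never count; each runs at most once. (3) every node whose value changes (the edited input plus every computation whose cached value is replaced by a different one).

Initial pass — values computed on the first demand:
  v9 = mul(5, 0) = 0
  v12 = max2(5, 0) = 5
  v14 = neg(5) = -5
  v16 = sortl([8]) = [8]
  v17 = suml([8]) = 8
  v19 = mul(-5, 8) = -40

Second demand — change propagation:
  v9: re-runs because in3 5->-3; new result 0 (unchanged).
  v12: re-runs because in3 5->-3; new result 0.
  v14: re-runs because v12 5->0; new result 0.
  v19: re-runs because v14 -5->0; new result 0.

v19 now evaluates to 0.
Run set: v9, v12, v14, v19 (4 run).
Changed values: in3, v12, v14, v19.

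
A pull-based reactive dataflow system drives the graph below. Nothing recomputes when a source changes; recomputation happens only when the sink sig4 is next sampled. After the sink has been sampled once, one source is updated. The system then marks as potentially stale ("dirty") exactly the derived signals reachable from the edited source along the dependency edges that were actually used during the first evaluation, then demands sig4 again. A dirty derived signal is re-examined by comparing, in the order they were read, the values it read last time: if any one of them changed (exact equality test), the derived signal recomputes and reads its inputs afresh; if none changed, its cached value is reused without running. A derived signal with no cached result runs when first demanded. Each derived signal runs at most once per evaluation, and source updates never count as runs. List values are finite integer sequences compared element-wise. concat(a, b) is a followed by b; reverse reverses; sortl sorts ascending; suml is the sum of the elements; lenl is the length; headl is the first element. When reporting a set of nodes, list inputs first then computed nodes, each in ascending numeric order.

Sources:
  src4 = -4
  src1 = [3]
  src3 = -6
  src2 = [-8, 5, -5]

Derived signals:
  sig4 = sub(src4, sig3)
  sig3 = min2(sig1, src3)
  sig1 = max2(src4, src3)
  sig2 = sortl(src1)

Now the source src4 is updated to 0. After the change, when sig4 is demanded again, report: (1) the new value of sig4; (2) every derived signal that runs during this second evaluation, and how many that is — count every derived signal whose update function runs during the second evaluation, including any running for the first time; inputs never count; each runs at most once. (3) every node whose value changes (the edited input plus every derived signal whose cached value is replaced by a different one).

First evaluation (everything demanded from the output):
  sig1 = max2(-4, -6) = -4
  sig3 = min2(-4, -6) = -6
  sig4 = sub(-4, -6) = 2

Propagation after the edit:
  sig1: runs — src4 -4->0; result 0.
  sig3: runs — sig1 -4->0; result -6 (same value as before).
  sig4: runs — src4 -4->0; result 6.

New value of sig4: 6.
Derived signals that run: sig1, sig3, sig4 — 3 in total.
Values that change: src4, sig1, sig4.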